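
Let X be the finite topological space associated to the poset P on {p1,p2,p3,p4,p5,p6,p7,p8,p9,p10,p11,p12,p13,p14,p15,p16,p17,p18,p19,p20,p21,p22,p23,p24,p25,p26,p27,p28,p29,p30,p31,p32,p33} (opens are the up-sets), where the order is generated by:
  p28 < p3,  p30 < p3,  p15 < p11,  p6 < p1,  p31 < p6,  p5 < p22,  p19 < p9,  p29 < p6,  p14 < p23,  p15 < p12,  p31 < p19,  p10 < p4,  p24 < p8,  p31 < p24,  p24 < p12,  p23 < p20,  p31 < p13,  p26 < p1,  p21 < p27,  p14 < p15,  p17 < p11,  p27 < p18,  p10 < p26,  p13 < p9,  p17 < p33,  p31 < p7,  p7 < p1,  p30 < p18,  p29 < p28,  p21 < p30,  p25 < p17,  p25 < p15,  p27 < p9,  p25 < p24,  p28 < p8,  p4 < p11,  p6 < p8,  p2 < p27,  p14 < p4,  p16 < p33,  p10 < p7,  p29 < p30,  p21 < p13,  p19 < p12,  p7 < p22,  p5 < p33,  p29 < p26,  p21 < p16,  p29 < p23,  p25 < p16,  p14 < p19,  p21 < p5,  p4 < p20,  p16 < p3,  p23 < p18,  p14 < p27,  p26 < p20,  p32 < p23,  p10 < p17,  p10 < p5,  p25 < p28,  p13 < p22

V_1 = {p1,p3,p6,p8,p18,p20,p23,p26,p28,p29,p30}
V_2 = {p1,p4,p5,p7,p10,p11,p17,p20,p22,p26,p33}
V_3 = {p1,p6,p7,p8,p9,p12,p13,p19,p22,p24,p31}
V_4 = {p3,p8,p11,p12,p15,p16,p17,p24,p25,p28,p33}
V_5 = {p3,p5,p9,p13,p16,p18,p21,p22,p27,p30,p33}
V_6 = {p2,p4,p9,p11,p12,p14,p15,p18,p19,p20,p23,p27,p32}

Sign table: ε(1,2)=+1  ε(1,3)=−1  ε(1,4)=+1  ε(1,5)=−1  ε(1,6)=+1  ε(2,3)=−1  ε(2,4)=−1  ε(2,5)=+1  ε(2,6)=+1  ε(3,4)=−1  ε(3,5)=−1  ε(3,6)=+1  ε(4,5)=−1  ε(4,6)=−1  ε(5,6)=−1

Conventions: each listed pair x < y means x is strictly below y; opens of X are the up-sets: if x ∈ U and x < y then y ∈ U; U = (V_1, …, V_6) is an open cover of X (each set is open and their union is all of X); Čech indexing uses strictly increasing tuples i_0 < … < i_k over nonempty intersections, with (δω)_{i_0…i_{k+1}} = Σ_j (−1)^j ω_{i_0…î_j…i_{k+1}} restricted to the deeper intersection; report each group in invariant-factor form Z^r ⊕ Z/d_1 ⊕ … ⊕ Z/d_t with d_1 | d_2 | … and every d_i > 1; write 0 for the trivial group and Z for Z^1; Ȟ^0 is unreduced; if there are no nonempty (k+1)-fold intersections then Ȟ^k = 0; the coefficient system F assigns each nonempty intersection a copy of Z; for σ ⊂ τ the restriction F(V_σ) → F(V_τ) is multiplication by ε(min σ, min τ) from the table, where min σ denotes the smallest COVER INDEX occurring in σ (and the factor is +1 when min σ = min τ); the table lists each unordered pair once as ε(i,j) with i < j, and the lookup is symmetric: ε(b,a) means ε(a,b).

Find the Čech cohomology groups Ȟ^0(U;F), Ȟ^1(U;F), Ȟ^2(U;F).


Ȟ^0(U;F) ≅ 0, Ȟ^1(U;F) ≅ Z/2, Ȟ^2(U;F) ≅ Z

nerve of the cover:
  V12={p1,p20,p26} V13={p1,p6,p8} V14={p3,p8,p28} V15={p3,p18,p30} V16={p18,p20,p23} V23={p1,p7,p22} V24={p11,p17,p33} V25={p5,p22,p33} V26={p4,p11,p20} V34={p8,p12,p24} V35={p9,p13,p22} V36={p9,p12,p19} V45={p3,p16,p33} V46={p11,p12,p15} V56={p9,p18,p27}
  V123={p1} V126={p20} V134={p8} V145={p3} V156={p18} V235={p22} V245={p33} V246={p11} V346={p12} V356={p9}
C dims 6,15,10; δ0: rk 6, SNF 1^5·2; δ1: rk 9, SNF 1^9
Ȟ^0 = (6 − 6) − 0 = 0, so Ȟ^0 ≅ 0
Ȟ^1 = (15 − 9) − 6 = 0 plus torsion [2], so Ȟ^1 ≅ Z/2
Ȟ^2 = (10 − 0) − 9 = 1, so Ȟ^2 ≅ Z


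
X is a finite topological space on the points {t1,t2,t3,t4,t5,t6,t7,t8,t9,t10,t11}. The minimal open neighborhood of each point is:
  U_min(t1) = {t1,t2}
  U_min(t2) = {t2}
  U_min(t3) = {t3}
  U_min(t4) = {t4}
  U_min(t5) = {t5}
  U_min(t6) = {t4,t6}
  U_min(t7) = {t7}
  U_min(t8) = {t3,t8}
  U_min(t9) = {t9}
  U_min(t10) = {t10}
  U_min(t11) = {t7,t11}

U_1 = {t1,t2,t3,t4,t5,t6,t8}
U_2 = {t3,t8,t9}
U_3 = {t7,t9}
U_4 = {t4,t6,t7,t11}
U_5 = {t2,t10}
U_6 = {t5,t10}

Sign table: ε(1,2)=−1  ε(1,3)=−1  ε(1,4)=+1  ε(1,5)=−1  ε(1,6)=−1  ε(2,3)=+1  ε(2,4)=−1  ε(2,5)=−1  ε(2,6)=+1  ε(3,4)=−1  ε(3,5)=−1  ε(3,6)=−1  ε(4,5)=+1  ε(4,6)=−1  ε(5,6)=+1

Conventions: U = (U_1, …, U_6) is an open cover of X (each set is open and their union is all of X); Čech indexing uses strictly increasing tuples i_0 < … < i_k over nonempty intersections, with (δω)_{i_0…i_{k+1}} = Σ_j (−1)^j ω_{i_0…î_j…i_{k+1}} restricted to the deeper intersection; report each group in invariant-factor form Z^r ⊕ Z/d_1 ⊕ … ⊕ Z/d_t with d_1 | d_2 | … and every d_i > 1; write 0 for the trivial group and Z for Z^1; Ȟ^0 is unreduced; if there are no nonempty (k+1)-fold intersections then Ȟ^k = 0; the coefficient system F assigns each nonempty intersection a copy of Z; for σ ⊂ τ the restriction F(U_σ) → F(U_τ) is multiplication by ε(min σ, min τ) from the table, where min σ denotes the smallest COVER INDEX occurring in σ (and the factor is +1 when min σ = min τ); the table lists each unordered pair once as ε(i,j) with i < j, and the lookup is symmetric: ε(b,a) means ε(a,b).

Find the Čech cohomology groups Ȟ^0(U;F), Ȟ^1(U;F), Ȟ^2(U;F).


nonempty overlaps:
  U12={t3,t8} U14={t4,t6} U15={t2} U16={t5} U23={t9} U34={t7} U56={t10}
C dims 6,7; δ0: rk 5, SNF 1^5
degree 0: 6−5−0 = 1 → Ȟ^0 ≅ Z
degree 1: 7−0−5 = 2 → Ȟ^1 ≅ Z^2
degree 2: 0−0−0 = 0 → Ȟ^2 ≅ 0

Ȟ^0(U;F) ≅ Z; Ȟ^1(U;F) ≅ Z^2; Ȟ^2(U;F) ≅ 0


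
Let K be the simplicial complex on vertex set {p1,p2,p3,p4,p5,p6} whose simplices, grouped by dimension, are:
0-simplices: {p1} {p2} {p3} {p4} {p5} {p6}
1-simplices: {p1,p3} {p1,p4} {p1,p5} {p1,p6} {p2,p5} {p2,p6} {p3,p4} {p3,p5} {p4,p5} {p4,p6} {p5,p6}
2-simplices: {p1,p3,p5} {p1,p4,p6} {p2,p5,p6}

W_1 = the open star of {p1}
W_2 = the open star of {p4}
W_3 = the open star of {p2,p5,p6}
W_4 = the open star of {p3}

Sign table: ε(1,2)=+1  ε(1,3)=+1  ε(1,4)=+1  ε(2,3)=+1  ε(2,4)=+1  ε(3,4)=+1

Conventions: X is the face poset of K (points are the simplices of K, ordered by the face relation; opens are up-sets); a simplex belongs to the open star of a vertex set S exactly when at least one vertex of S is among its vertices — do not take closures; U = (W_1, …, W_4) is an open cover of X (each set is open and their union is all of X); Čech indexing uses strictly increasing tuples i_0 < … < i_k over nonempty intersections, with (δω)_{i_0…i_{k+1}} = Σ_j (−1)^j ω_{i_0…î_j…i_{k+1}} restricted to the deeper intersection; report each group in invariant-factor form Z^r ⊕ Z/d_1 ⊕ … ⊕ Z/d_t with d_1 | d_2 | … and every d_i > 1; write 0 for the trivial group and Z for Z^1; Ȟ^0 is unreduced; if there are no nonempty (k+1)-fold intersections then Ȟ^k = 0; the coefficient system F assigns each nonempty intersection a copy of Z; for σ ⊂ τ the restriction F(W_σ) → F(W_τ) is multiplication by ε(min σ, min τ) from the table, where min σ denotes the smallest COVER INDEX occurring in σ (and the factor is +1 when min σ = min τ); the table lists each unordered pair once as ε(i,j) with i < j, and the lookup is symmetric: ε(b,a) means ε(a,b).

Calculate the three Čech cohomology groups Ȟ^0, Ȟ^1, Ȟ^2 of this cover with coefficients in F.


Ȟ^0 = Z; Ȟ^1 = Z; Ȟ^2 = 0

nonempty intersections:
  W1={{p1},{p1,p3},{p1,p4},{p1,p5},{p1,p6},{p1,p3,p5},{p1,p4,p6}} W2={{p4},{p1,p4},{p3,p4},{p4,p5},{p4,p6},{p1,p4,p6}} W3={{p2},{p5},{p6},{p1,p5},{p1,p6},{p2,p5},{p2,p6},{p3,p5},{p4,p5},{p4,p6},{p5,p6},{p1,p3,p5},{p1,p4,p6},{p2,p5,p6}} W4={{p3},{p1,p3},{p3,p4},{p3,p5},{p1,p3,p5}}
  W12={{p1,p4},{p1,p4,p6}} W13={{p1,p5},{p1,p6},{p1,p3,p5},{p1,p4,p6}} W14={{p1,p3},{p1,p3,p5}} W23={{p4,p5},{p4,p6},{p1,p4,p6}} W24={{p3,p4}} W34={{p3,p5},{p1,p3,p5}}
  W123={{p1,p4,p6}} W134={{p1,p3,p5}}
C dims 4,6,2; δ0: rk 3, SNF 1^3; δ1: rk 2, SNF 1^2
Ȟ^0: (4−3)−0=1 ⇒ Z
Ȟ^1: (6−2)−3=1 ⇒ Z
Ȟ^2: (2−0)−2=0 ⇒ 0


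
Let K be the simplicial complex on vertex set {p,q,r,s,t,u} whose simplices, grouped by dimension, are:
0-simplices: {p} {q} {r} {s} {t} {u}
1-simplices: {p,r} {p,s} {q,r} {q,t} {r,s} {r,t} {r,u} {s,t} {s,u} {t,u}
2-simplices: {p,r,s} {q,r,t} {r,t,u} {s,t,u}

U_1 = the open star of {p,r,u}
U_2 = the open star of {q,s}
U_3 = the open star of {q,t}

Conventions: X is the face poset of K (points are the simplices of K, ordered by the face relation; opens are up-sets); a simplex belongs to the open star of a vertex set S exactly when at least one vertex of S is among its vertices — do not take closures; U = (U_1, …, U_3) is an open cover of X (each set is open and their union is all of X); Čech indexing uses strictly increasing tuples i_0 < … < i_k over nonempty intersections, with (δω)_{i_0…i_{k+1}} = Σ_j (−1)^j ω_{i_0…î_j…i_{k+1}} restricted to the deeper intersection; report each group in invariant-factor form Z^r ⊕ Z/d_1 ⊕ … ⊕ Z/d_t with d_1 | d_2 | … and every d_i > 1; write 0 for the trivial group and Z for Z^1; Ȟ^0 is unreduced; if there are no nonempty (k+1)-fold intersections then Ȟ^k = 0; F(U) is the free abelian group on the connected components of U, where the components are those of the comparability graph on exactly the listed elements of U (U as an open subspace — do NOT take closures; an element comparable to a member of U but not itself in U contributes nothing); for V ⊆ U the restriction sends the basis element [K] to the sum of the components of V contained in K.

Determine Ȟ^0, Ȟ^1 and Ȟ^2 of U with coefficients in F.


intersection data:
  U1={{p},{r},{u},{p,r},{p,s},{q,r},{r,s},{r,t},{r,u},{s,u},{t,u},{p,r,s},{q,r,t},{r,t,u},{s,t,u}} U2={{q},{s},{p,s},{q,r},{q,t},{r,s},{s,t},{s,u},{p,r,s},{q,r,t},{s,t,u}} U3={{q},{t},{q,r},{q,t},{r,t},{s,t},{t,u},{q,r,t},{r,t,u},{s,t,u}}
  U12={{p,s},{q,r},{r,s},{s,u},{p,r,s},{q,r,t},{s,t,u}} U13={{q,r},{r,t},{t,u},{q,r,t},{r,t,u},{s,t,u}} U23={{q},{q,r},{q,t},{s,t},{q,r,t},{s,t,u}}
  U123={{q,r},{q,r,t},{s,t,u}}
components per intersection:
  U1: {{p},{r},{u},{p,r},{p,s},{q,r},{r,s},{r,t},{r,u},{s,u},{t,u},{p,r,s},{q,r,t},{r,t,u},{s,t,u}}
  U2: {{q},{q,r},{q,t},{q,r,t}} {{s},{p,s},{r,s},{s,t},{s,u},{p,r,s},{s,t,u}}
  U3: {{q},{t},{q,r},{q,t},{r,t},{s,t},{t,u},{q,r,t},{r,t,u},{s,t,u}}
  U12: {{p,s},{r,s},{p,r,s}} {{q,r},{q,r,t}} {{s,u},{s,t,u}}
  U13: {{q,r},{r,t},{t,u},{q,r,t},{r,t,u},{s,t,u}}
  U23: {{q},{q,r},{q,t},{q,r,t}} {{s,t},{s,t,u}}
  U123: {{q,r},{q,r,t}} {{s,t,u}}
C dims 4,6,2; δ0: rk 3, SNF 1^3; δ1: rk 2, SNF 1^2
Ȟ^0 = (4 − 3) − 0 = 1, so Ȟ^0 ≅ Z
Ȟ^1 = (6 − 2) − 3 = 1, so Ȟ^1 ≅ Z
Ȟ^2 = (2 − 0) − 2 = 0, so Ȟ^2 ≅ 0

Ȟ^0(U;F) ≅ Z; Ȟ^1(U;F) ≅ Z; Ȟ^2(U;F) ≅ 0


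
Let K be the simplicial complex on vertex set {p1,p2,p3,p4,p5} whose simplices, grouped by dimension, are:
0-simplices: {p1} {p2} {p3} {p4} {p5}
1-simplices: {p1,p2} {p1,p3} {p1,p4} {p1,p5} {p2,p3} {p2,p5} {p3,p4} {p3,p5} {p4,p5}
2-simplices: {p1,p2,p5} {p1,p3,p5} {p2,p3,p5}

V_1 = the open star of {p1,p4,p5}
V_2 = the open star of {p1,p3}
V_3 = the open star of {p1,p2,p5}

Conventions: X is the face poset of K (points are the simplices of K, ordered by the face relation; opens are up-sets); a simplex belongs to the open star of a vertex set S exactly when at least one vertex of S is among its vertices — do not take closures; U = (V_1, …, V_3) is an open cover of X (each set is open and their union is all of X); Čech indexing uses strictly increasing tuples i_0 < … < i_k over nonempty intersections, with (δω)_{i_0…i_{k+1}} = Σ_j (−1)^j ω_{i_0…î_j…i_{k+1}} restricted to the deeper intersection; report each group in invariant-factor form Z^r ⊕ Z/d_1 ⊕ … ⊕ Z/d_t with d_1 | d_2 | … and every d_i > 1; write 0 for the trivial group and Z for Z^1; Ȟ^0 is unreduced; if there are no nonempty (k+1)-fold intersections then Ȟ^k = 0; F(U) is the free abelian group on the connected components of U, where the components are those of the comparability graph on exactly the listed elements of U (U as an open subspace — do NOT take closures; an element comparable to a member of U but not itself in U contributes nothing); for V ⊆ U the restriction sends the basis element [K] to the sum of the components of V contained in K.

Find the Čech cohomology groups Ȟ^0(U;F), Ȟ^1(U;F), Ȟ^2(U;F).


Ȟ^0 ≅ Z; Ȟ^1 ≅ Z; Ȟ^2 ≅ 0

nerve simplices:
  V1={{p1},{p4},{p5},{p1,p2},{p1,p3},{p1,p4},{p1,p5},{p2,p5},{p3,p4},{p3,p5},{p4,p5},{p1,p2,p5},{p1,p3,p5},{p2,p3,p5}} V2={{p1},{p3},{p1,p2},{p1,p3},{p1,p4},{p1,p5},{p2,p3},{p3,p4},{p3,p5},{p1,p2,p5},{p1,p3,p5},{p2,p3,p5}} V3={{p1},{p2},{p5},{p1,p2},{p1,p3},{p1,p4},{p1,p5},{p2,p3},{p2,p5},{p3,p5},{p4,p5},{p1,p2,p5},{p1,p3,p5},{p2,p3,p5}}
  V12={{p1},{p1,p2},{p1,p3},{p1,p4},{p1,p5},{p3,p4},{p3,p5},{p1,p2,p5},{p1,p3,p5},{p2,p3,p5}} V13={{p1},{p5},{p1,p2},{p1,p3},{p1,p4},{p1,p5},{p2,p5},{p3,p5},{p4,p5},{p1,p2,p5},{p1,p3,p5},{p2,p3,p5}} V23={{p1},{p1,p2},{p1,p3},{p1,p4},{p1,p5},{p2,p3},{p3,p5},{p1,p2,p5},{p1,p3,p5},{p2,p3,p5}}
  V123={{p1},{p1,p2},{p1,p3},{p1,p4},{p1,p5},{p3,p5},{p1,p2,p5},{p1,p3,p5},{p2,p3,p5}}
components per intersection:
  V1: {{p1},{p4},{p5},{p1,p2},{p1,p3},{p1,p4},{p1,p5},{p2,p5},{p3,p4},{p3,p5},{p4,p5},{p1,p2,p5},{p1,p3,p5},{p2,p3,p5}}
  V2: {{p1},{p3},{p1,p2},{p1,p3},{p1,p4},{p1,p5},{p2,p3},{p3,p4},{p3,p5},{p1,p2,p5},{p1,p3,p5},{p2,p3,p5}}
  V3: {{p1},{p2},{p5},{p1,p2},{p1,p3},{p1,p4},{p1,p5},{p2,p3},{p2,p5},{p3,p5},{p4,p5},{p1,p2,p5},{p1,p3,p5},{p2,p3,p5}}
  V12: {{p1},{p1,p2},{p1,p3},{p1,p4},{p1,p5},{p3,p5},{p1,p2,p5},{p1,p3,p5},{p2,p3,p5}} {{p3,p4}}
  V13: {{p1},{p5},{p1,p2},{p1,p3},{p1,p4},{p1,p5},{p2,p5},{p3,p5},{p4,p5},{p1,p2,p5},{p1,p3,p5},{p2,p3,p5}}
  V23: {{p1},{p1,p2},{p1,p3},{p1,p4},{p1,p5},{p2,p3},{p3,p5},{p1,p2,p5},{p1,p3,p5},{p2,p3,p5}}
  V123: {{p1},{p1,p2},{p1,p3},{p1,p4},{p1,p5},{p3,p5},{p1,p2,p5},{p1,p3,p5},{p2,p3,p5}}
C dims 3,4,1; δ0: rk 2, SNF 1^2; δ1: rk 1, SNF 1^1
degree 0: 3−2−0 = 1 → Ȟ^0 ≅ Z
degree 1: 4−1−2 = 1 → Ȟ^1 ≅ Z
degree 2: 1−0−1 = 0 → Ȟ^2 ≅ 0


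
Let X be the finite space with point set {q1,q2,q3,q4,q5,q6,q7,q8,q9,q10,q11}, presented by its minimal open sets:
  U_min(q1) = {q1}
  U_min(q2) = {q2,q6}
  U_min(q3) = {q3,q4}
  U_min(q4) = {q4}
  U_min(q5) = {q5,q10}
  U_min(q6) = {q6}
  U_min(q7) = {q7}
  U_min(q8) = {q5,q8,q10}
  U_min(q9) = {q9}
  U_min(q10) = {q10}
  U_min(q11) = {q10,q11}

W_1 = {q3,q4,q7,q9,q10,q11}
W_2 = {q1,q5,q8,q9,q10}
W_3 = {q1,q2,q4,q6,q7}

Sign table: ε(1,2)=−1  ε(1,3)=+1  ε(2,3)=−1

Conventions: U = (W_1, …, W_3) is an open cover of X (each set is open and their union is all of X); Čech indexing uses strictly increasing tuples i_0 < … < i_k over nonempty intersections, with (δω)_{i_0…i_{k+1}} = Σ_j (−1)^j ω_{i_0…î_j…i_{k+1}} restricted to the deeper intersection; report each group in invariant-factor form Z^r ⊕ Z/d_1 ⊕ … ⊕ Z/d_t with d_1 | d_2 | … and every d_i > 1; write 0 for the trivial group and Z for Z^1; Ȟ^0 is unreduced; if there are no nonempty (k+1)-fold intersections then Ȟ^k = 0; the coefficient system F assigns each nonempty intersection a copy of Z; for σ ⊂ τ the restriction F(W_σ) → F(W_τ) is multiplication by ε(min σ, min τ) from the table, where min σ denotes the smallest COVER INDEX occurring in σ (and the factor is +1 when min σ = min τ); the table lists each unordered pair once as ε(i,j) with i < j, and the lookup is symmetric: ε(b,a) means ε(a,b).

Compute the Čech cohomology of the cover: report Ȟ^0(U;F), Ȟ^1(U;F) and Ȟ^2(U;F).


Ȟ^0 = Z; Ȟ^1 = Z; Ȟ^2 = 0

nonempty intersections:
  W12={q9,q10} W13={q4,q7} W23={q1}
C dims 3,3; δ0: rk 2, SNF 1^2
Ȟ^0: (3−2)−0=1 ⇒ Z
Ȟ^1: (3−0)−2=1 ⇒ Z
Ȟ^2: (0−0)−0=0 ⇒ 0


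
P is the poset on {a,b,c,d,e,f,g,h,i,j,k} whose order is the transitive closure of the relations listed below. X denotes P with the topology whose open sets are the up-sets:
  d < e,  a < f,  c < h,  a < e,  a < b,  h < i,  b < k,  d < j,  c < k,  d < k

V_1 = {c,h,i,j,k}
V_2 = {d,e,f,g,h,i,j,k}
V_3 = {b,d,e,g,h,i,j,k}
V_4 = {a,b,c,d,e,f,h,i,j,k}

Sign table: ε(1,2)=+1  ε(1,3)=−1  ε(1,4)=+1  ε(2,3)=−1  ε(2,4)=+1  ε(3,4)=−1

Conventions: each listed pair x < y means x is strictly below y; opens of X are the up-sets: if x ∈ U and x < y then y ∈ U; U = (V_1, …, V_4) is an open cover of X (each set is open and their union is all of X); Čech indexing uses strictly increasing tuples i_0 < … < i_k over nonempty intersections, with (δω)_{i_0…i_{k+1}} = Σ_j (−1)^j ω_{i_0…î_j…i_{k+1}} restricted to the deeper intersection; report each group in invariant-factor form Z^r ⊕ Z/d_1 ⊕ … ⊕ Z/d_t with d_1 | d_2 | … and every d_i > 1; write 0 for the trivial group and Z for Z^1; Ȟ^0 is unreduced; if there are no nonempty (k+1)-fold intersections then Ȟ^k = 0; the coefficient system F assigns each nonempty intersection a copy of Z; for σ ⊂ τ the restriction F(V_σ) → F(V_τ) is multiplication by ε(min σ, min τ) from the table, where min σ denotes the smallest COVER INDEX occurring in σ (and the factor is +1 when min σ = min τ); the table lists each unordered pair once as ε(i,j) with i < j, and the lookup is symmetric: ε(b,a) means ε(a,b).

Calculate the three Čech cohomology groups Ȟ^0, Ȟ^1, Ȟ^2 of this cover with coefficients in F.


nonempty overlaps:
  V12={h,i,j,k} V13={h,i,j,k} V14={c,h,i,j,k} V23={d,e,g,h,i,j,k} V24={d,e,f,h,i,j,k} V34={b,d,e,h,i,j,k}
  V123={h,i,j,k} V124={h,i,j,k} V134={h,i,j,k} V234={d,e,h,i,j,k}
  V1234={h,i,j,k}
C dims 4,6,4,1; δ0: rk 3, SNF 1^3; δ1: rk 3, SNF 1^3; δ2: rk 1, SNF 1^1
degree 0: 4−3−0 = 1 → Ȟ^0 ≅ Z
degree 1: 6−3−3 = 0 → Ȟ^1 ≅ 0
degree 2: 4−1−3 = 0 → Ȟ^2 ≅ 0

Ȟ^0 ≅ Z, Ȟ^1 ≅ 0 and Ȟ^2 ≅ 0


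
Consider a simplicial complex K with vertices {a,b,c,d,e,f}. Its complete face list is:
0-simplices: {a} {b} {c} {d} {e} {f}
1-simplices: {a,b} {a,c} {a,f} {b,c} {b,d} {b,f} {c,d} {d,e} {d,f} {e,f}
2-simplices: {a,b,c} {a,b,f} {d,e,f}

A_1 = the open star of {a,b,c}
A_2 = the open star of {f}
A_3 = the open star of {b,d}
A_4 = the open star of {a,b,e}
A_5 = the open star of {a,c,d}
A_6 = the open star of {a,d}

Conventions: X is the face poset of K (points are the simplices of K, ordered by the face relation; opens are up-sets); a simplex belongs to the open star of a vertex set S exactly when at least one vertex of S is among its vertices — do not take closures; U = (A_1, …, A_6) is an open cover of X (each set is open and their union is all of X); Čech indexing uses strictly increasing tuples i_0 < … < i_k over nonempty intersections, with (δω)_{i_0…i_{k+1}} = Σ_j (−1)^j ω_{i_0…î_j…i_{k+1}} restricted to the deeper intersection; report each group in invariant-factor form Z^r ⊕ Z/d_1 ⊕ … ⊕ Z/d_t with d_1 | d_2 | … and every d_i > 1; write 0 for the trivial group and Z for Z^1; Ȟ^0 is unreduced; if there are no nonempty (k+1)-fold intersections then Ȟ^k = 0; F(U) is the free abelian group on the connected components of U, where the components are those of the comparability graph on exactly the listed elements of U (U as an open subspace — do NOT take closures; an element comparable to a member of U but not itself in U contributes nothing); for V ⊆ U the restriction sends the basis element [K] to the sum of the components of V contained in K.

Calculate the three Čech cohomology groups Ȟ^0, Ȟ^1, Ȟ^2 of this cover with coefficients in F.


Ȟ^0 = Z; Ȟ^1 = Z^2; Ȟ^2 = 0

intersection data:
  A1={{a},{b},{c},{a,b},{a,c},{a,f},{b,c},{b,d},{b,f},{c,d},{a,b,c},{a,b,f}} A2={{f},{a,f},{b,f},{d,f},{e,f},{a,b,f},{d,e,f}} A3={{b},{d},{a,b},{b,c},{b,d},{b,f},{c,d},{d,e},{d,f},{a,b,c},{a,b,f},{d,e,f}} A4={{a},{b},{e},{a,b},{a,c},{a,f},{b,c},{b,d},{b,f},{d,e},{e,f},{a,b,c},{a,b,f},{d,e,f}} A5={{a},{c},{d},{a,b},{a,c},{a,f},{b,c},{b,d},{c,d},{d,e},{d,f},{a,b,c},{a,b,f},{d,e,f}} A6={{a},{d},{a,b},{a,c},{a,f},{b,d},{c,d},{d,e},{d,f},{a,b,c},{a,b,f},{d,e,f}}
  A12={{a,f},{b,f},{a,b,f}} A13={{b},{a,b},{b,c},{b,d},{b,f},{c,d},{a,b,c},{a,b,f}} A14={{a},{b},{a,b},{a,c},{a,f},{b,c},{b,d},{b,f},{a,b,c},{a,b,f}} A15={{a},{c},{a,b},{a,c},{a,f},{b,c},{b,d},{c,d},{a,b,c},{a,b,f}} A16={{a},{a,b},{a,c},{a,f},{b,d},{c,d},{a,b,c},{a,b,f}} A23={{b,f},{d,f},{a,b,f},{d,e,f}} A24={{a,f},{b,f},{e,f},{a,b,f},{d,e,f}} A25={{a,f},{d,f},{a,b,f},{d,e,f}} A26={{a,f},{d,f},{a,b,f},{d,e,f}} A34={{b},{a,b},{b,c},{b,d},{b,f},{d,e},{a,b,c},{a,b,f},{d,e,f}} A35={{d},{a,b},{b,c},{b,d},{c,d},{d,e},{d,f},{a,b,c},{a,b,f},{d,e,f}} A36={{d},{a,b},{b,d},{c,d},{d,e},{d,f},{a,b,c},{a,b,f},{d,e,f}} A45={{a},{a,b},{a,c},{a,f},{b,c},{b,d},{d,e},{a,b,c},{a,b,f},{d,e,f}} A46={{a},{a,b},{a,c},{a,f},{b,d},{d,e},{a,b,c},{a,b,f},{d,e,f}} A56={{a},{d},{a,b},{a,c},{a,f},{b,d},{c,d},{d,e},{d,f},{a,b,c},{a,b,f},{d,e,f}}
  A123={{b,f},{a,b,f}} A124={{a,f},{b,f},{a,b,f}} A125={{a,f},{a,b,f}} A126={{a,f},{a,b,f}} A134={{b},{a,b},{b,c},{b,d},{b,f},{a,b,c},{a,b,f}} A135={{a,b},{b,c},{b,d},{c,d},{a,b,c},{a,b,f}} A136={{a,b},{b,d},{c,d},{a,b,c},{a,b,f}} A145={{a},{a,b},{a,c},{a,f},{b,c},{b,d},{a,b,c},{a,b,f}} A146={{a},{a,b},{a,c},{a,f},{b,d},{a,b,c},{a,b,f}} A156={{a},{a,b},{a,c},{a,f},{b,d},{c,d},{a,b,c},{a,b,f}} A234={{b,f},{a,b,f},{d,e,f}} A235={{d,f},{a,b,f},{d,e,f}} A236={{d,f},{a,b,f},{d,e,f}} A245={{a,f},{a,b,f},{d,e,f}} A246={{a,f},{a,b,f},{d,e,f}} A256={{a,f},{d,f},{a,b,f},{d,e,f}} A345={{a,b},{b,c},{b,d},{d,e},{a,b,c},{a,b,f},{d,e,f}} A346={{a,b},{b,d},{d,e},{a,b,c},{a,b,f},{d,e,f}} A356={{d},{a,b},{b,d},{c,d},{d,e},{d,f},{a,b,c},{a,b,f},{d,e,f}} A456={{a},{a,b},{a,c},{a,f},{b,d},{d,e},{a,b,c},{a,b,f},{d,e,f}}
  A1234={{b,f},{a,b,f}} A1235={{a,b,f}} A1236={{a,b,f}} A1245={{a,f},{a,b,f}} A1246={{a,f},{a,b,f}} A1256={{a,f},{a,b,f}} A1345={{a,b},{b,c},{b,d},{a,b,c},{a,b,f}} A1346={{a,b},{b,d},{a,b,c},{a,b,f}} A1356={{a,b},{b,d},{c,d},{a,b,c},{a,b,f}} A1456={{a},{a,b},{a,c},{a,f},{b,d},{a,b,c},{a,b,f}} A2345={{a,b,f},{d,e,f}} A2346={{a,b,f},{d,e,f}} A2356={{d,f},{a,b,f},{d,e,f}} A2456={{a,f},{a,b,f},{d,e,f}} A3456={{a,b},{b,d},{d,e},{a,b,c},{a,b,f},{d,e,f}}
  A12345={{a,b,f}} A12346={{a,b,f}} A12356={{a,b,f}} A12456={{a,f},{a,b,f}} A13456={{a,b},{b,d},{a,b,c},{a,b,f}} A23456={{a,b,f},{d,e,f}}
  A123456={{a,b,f}}
components per intersection:
  A1: {{a},{b},{c},{a,b},{a,c},{a,f},{b,c},{b,d},{b,f},{c,d},{a,b,c},{a,b,f}}
  A2: {{f},{a,f},{b,f},{d,f},{e,f},{a,b,f},{d,e,f}}
  A3: {{b},{d},{a,b},{b,c},{b,d},{b,f},{c,d},{d,e},{d,f},{a,b,c},{a,b,f},{d,e,f}}
  A4: {{a},{b},{a,b},{a,c},{a,f},{b,c},{b,d},{b,f},{a,b,c},{a,b,f}} {{e},{d,e},{e,f},{d,e,f}}
  A5: {{a},{c},{d},{a,b},{a,c},{a,f},{b,c},{b,d},{c,d},{d,e},{d,f},{a,b,c},{a,b,f},{d,e,f}}
  A6: {{a},{a,b},{a,c},{a,f},{a,b,c},{a,b,f}} {{d},{b,d},{c,d},{d,e},{d,f},{d,e,f}}
  A12: {{a,f},{b,f},{a,b,f}}
  A13: {{b},{a,b},{b,c},{b,d},{b,f},{a,b,c},{a,b,f}} {{c,d}}
  A14: {{a},{b},{a,b},{a,c},{a,f},{b,c},{b,d},{b,f},{a,b,c},{a,b,f}}
  A15: {{a},{c},{a,b},{a,c},{a,f},{b,c},{c,d},{a,b,c},{a,b,f}} {{b,d}}
  A16: {{a},{a,b},{a,c},{a,f},{a,b,c},{a,b,f}} {{b,d}} {{c,d}}
  A23: {{b,f},{a,b,f}} {{d,f},{d,e,f}}
  A24: {{a,f},{b,f},{a,b,f}} {{e,f},{d,e,f}}
  A25: {{a,f},{a,b,f}} {{d,f},{d,e,f}}
  A26: {{a,f},{a,b,f}} {{d,f},{d,e,f}}
  A34: {{b},{a,b},{b,c},{b,d},{b,f},{a,b,c},{a,b,f}} {{d,e},{d,e,f}}
  A35: {{d},{b,d},{c,d},{d,e},{d,f},{d,e,f}} {{a,b},{b,c},{a,b,c},{a,b,f}}
  A36: {{d},{b,d},{c,d},{d,e},{d,f},{d,e,f}} {{a,b},{a,b,c},{a,b,f}}
  A45: {{a},{a,b},{a,c},{a,f},{b,c},{a,b,c},{a,b,f}} {{b,d}} {{d,e},{d,e,f}}
  A46: {{a},{a,b},{a,c},{a,f},{a,b,c},{a,b,f}} {{b,d}} {{d,e},{d,e,f}}
  A56: {{a},{a,b},{a,c},{a,f},{a,b,c},{a,b,f}} {{d},{b,d},{c,d},{d,e},{d,f},{d,e,f}}
  A123: {{b,f},{a,b,f}}
  A124: {{a,f},{b,f},{a,b,f}}
  A125: {{a,f},{a,b,f}}
  A126: {{a,f},{a,b,f}}
  A134: {{b},{a,b},{b,c},{b,d},{b,f},{a,b,c},{a,b,f}}
  A135: {{a,b},{b,c},{a,b,c},{a,b,f}} {{b,d}} {{c,d}}
  A136: {{a,b},{a,b,c},{a,b,f}} {{b,d}} {{c,d}}
  A145: {{a},{a,b},{a,c},{a,f},{b,c},{a,b,c},{a,b,f}} {{b,d}}
  A146: {{a},{a,b},{a,c},{a,f},{a,b,c},{a,b,f}} {{b,d}}
  A156: {{a},{a,b},{a,c},{a,f},{a,b,c},{a,b,f}} {{b,d}} {{c,d}}
  A234: {{b,f},{a,b,f}} {{d,e,f}}
  A235: {{d,f},{d,e,f}} {{a,b,f}}
  A236: {{d,f},{d,e,f}} {{a,b,f}}
  A245: {{a,f},{a,b,f}} {{d,e,f}}
  A246: {{a,f},{a,b,f}} {{d,e,f}}
  A256: {{a,f},{a,b,f}} {{d,f},{d,e,f}}
  A345: {{a,b},{b,c},{a,b,c},{a,b,f}} {{b,d}} {{d,e},{d,e,f}}
  A346: {{a,b},{a,b,c},{a,b,f}} {{b,d}} {{d,e},{d,e,f}}
  A356: {{d},{b,d},{c,d},{d,e},{d,f},{d,e,f}} {{a,b},{a,b,c},{a,b,f}}
  A456: {{a},{a,b},{a,c},{a,f},{a,b,c},{a,b,f}} {{b,d}} {{d,e},{d,e,f}}
  A1234: {{b,f},{a,b,f}}
  A1235: {{a,b,f}}
  A1236: {{a,b,f}}
  A1245: {{a,f},{a,b,f}}
  A1246: {{a,f},{a,b,f}}
  A1256: {{a,f},{a,b,f}}
  A1345: {{a,b},{b,c},{a,b,c},{a,b,f}} {{b,d}}
  A1346: {{a,b},{a,b,c},{a,b,f}} {{b,d}}
  A1356: {{a,b},{a,b,c},{a,b,f}} {{b,d}} {{c,d}}
  A1456: {{a},{a,b},{a,c},{a,f},{a,b,c},{a,b,f}} {{b,d}}
  A2345: {{a,b,f}} {{d,e,f}}
  A2346: {{a,b,f}} {{d,e,f}}
  A2356: {{d,f},{d,e,f}} {{a,b,f}}
  A2456: {{a,f},{a,b,f}} {{d,e,f}}
  A3456: {{a,b},{a,b,c},{a,b,f}} {{b,d}} {{d,e},{d,e,f}}
  A12345: {{a,b,f}}
  A12346: {{a,b,f}}
  A12356: {{a,b,f}}
  A12456: {{a,f},{a,b,f}}
  A13456: {{a,b},{a,b,c},{a,b,f}} {{b,d}}
  A23456: {{a,b,f}} {{d,e,f}}
  A123456: {{a,b,f}}
C dims 8,31,41,26; δ0: rk 7, SNF 1^7; δ1: rk 22, SNF 1^22; δ2: rk 19, SNF 1^19
Ȟ^0 = (8 − 7) − 0 = 1, so Ȟ^0 ≅ Z
Ȟ^1 = (31 − 22) − 7 = 2, so Ȟ^1 ≅ Z^2
Ȟ^2 = (41 − 19) − 22 = 0, so Ȟ^2 ≅ 0


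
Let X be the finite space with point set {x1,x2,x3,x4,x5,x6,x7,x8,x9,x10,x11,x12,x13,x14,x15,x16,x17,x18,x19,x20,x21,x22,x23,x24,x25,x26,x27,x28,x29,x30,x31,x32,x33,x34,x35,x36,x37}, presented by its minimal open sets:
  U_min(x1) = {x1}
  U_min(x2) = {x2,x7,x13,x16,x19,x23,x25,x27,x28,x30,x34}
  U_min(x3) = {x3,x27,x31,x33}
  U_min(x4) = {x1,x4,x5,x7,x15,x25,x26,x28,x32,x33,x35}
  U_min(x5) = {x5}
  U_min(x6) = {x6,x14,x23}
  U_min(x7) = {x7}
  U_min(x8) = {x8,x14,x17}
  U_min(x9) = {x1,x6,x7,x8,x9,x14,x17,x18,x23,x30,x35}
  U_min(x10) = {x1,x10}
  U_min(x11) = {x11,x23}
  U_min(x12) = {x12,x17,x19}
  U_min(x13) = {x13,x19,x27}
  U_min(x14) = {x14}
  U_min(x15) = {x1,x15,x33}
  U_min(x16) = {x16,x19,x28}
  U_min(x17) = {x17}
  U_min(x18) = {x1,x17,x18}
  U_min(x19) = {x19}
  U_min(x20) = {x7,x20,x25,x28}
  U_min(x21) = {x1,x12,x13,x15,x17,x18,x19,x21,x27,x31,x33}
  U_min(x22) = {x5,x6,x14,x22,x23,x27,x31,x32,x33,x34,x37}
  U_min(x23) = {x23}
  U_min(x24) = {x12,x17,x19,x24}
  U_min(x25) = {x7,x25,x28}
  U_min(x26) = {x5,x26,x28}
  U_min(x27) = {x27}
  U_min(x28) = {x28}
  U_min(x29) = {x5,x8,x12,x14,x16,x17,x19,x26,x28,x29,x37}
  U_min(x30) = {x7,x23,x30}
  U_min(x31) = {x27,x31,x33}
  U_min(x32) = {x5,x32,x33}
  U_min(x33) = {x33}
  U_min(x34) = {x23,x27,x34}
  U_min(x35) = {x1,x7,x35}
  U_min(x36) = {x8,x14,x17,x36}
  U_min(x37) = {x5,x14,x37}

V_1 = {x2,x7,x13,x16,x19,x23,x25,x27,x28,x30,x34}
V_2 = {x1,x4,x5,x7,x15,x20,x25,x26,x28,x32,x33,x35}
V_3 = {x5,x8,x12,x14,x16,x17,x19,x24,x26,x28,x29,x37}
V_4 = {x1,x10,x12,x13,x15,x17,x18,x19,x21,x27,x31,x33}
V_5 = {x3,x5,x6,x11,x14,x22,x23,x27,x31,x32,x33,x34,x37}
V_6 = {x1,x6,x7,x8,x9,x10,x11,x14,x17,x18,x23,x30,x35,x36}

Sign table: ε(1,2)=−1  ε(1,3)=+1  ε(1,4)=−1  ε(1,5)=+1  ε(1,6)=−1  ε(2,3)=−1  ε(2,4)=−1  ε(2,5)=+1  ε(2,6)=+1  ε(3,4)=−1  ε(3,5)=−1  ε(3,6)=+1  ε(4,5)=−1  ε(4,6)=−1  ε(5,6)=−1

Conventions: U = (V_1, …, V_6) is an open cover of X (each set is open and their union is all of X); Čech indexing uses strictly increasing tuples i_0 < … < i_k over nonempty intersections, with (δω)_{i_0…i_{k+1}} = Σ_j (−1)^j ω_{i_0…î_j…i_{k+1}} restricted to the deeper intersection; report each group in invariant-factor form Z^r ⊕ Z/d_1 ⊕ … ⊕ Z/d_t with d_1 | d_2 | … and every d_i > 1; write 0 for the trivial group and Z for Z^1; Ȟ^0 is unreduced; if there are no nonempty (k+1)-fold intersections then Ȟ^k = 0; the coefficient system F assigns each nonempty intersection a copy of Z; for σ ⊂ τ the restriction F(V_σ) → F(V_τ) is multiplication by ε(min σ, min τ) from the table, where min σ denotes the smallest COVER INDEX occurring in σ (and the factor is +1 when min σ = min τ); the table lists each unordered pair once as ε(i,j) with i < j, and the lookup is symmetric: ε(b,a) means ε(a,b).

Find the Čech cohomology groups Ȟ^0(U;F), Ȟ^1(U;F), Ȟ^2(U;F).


Ȟ^0 ≅ 0; Ȟ^1 ≅ Z/2; Ȟ^2 ≅ Z

nonempty overlaps:
  V12={x7,x25,x28} V13={x16,x19,x28} V14={x13,x19,x27} V15={x23,x27,x34} V16={x7,x23,x30} V23={x5,x26,x28} V24={x1,x15,x33} V25={x5,x32,x33} V26={x1,x7,x35} V34={x12,x17,x19} V35={x5,x14,x37} V36={x8,x14,x17} V45={x27,x31,x33} V46={x1,x10,x17,x18} V56={x6,x11,x14,x23}
  V123={x28} V126={x7} V134={x19} V145={x27} V156={x23} V235={x5} V245={x33} V246={x1} V346={x17} V356={x14}
C dims 6,15,10; δ0: rk 6, SNF 1^5·2; δ1: rk 9, SNF 1^9
degree 0: 6−6−0 = 0 → Ȟ^0 ≅ 0
degree 1: 15−9−6 = 0 plus torsion [2] → Ȟ^1 ≅ Z/2
degree 2: 10−0−9 = 1 → Ȟ^2 ≅ Z


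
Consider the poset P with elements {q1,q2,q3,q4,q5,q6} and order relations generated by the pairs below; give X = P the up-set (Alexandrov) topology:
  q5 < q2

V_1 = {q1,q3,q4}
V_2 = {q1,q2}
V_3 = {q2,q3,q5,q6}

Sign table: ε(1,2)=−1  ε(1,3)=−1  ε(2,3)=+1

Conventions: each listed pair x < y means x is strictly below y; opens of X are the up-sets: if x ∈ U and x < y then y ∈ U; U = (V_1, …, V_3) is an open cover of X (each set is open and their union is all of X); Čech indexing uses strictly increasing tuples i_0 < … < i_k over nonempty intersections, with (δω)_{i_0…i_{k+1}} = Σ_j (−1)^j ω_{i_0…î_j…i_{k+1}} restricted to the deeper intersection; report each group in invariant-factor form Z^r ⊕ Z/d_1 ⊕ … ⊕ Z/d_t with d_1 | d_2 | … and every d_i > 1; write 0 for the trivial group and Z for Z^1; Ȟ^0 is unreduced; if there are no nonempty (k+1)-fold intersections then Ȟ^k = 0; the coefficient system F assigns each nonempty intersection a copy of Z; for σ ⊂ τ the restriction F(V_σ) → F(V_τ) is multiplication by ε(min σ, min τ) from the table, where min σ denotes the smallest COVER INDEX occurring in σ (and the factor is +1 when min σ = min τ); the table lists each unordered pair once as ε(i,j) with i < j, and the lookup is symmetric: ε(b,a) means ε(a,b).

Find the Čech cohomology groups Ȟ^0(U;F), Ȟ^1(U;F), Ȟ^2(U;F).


cover nerve:
  V12={q1} V13={q3} V23={q2}
C dims 3,3; δ0: rk 2, SNF 1^2
Ȟ^0: (3−2)−0=1 ⇒ Z
Ȟ^1: (3−0)−2=1 ⇒ Z
Ȟ^2: (0−0)−0=0 ⇒ 0

Ȟ^0 = Z,  Ȟ^1 = Z,  Ȟ^2 = 0


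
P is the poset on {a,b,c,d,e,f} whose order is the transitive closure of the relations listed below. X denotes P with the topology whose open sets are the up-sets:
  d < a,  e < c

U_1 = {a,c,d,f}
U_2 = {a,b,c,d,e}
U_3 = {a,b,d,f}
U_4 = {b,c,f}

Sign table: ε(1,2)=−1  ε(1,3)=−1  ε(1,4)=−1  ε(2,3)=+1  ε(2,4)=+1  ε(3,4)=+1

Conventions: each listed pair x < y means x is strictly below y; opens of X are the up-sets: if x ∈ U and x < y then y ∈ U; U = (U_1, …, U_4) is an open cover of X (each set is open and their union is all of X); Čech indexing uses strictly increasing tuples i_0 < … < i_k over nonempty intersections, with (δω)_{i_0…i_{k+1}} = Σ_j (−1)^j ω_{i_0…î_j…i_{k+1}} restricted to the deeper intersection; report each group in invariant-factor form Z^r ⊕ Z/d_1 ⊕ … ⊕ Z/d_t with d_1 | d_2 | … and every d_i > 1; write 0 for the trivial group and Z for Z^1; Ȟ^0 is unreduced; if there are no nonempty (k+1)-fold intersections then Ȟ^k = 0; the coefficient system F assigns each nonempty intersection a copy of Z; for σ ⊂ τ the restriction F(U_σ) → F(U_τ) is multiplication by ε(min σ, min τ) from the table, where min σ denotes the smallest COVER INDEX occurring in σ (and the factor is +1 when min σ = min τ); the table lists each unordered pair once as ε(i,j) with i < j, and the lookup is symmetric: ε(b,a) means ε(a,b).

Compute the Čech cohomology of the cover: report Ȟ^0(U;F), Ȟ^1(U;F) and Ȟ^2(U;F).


intersection data:
  U12={a,c,d} U13={a,d,f} U14={c,f} U23={a,b,d} U24={b,c} U34={b,f}
  U123={a,d} U124={c} U134={f} U234={b}
C dims 4,6,4; δ0: rk 3, SNF 1^3; δ1: rk 3, SNF 1^3
Ȟ^0 = (4 − 3) − 0 = 1, so Ȟ^0 ≅ Z
Ȟ^1 = (6 − 3) − 3 = 0, so Ȟ^1 ≅ 0
Ȟ^2 = (4 − 0) − 3 = 1, so Ȟ^2 ≅ Z

Ȟ^0 ≅ Z, Ȟ^1 ≅ 0 and Ȟ^2 ≅ Z


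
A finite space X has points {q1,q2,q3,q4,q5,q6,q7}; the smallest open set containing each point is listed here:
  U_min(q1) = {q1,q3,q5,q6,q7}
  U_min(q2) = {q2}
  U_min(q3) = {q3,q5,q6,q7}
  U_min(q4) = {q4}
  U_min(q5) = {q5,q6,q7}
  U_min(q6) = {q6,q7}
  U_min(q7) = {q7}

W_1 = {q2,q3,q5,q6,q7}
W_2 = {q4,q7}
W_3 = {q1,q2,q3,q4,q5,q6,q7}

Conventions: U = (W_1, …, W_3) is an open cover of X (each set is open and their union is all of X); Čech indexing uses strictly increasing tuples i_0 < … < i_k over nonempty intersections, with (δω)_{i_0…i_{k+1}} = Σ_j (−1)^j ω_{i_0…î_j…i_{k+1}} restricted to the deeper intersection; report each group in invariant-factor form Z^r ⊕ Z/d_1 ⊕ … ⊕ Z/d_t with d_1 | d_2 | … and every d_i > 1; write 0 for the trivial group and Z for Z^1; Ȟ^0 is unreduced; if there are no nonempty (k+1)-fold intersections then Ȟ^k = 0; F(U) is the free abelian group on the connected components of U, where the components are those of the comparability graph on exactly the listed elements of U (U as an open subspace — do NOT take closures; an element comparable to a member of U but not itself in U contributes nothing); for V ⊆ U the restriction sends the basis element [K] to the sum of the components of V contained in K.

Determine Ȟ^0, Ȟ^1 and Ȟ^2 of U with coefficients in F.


Ȟ^0(U;F) ≅ Z^3, Ȟ^1(U;F) ≅ 0, Ȟ^2(U;F) ≅ 0

nerve of the cover:
  W12={q7} W13={q2,q3,q5,q6,q7} W23={q4,q7}
  W123={q7}
components per intersection:
  W1: {q2} {q3,q5,q6,q7}
  W2: {q4} {q7}
  W3: {q1,q3,q5,q6,q7} {q2} {q4}
  W12: {q7}
  W13: {q2} {q3,q5,q6,q7}
  W23: {q4} {q7}
  W123: {q7}
C dims 7,5,1; δ0: rk 4, SNF 1^4; δ1: rk 1, SNF 1^1
Ȟ^0 = (7 − 4) − 0 = 3, so Ȟ^0 ≅ Z^3
Ȟ^1 = (5 − 1) − 4 = 0, so Ȟ^1 ≅ 0
Ȟ^2 = (1 − 0) − 1 = 0, so Ȟ^2 ≅ 0


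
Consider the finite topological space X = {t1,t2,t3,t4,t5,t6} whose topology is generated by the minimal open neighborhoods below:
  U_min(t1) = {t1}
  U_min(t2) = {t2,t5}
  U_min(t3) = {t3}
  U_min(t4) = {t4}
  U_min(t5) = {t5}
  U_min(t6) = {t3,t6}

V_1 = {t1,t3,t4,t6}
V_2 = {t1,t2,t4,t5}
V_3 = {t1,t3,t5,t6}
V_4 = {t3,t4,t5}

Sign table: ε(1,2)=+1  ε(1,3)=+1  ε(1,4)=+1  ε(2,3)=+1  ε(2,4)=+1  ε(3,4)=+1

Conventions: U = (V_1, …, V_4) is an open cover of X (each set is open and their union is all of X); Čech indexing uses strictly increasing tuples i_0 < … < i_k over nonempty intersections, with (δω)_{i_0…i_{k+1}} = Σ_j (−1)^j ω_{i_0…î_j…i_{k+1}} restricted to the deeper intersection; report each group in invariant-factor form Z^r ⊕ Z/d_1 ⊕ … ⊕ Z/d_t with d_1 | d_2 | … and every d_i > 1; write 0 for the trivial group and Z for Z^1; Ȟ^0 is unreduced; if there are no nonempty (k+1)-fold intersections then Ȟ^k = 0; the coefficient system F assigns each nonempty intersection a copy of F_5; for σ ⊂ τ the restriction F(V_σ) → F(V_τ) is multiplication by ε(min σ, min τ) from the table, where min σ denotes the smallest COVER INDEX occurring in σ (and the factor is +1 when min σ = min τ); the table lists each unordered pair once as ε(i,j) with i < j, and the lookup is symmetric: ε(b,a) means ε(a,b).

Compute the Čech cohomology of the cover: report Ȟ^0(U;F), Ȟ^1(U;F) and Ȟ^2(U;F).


nonempty intersections:
  V12={t1,t4} V13={t1,t3,t6} V14={t3,t4} V23={t1,t5} V24={t4,t5} V34={t3,t5}
  V123={t1} V124={t4} V134={t3} V234={t5}
C dims 4,6,4; δ0: rk_F5 3; δ1: rk_F5 3
Ȟ^0: (4−3)−0=1 ⇒ Z/5
Ȟ^1: (6−3)−3=0 ⇒ 0
Ȟ^2: (4−0)−3=1 ⇒ Z/5

Ȟ^0 ≅ Z/5, Ȟ^1 ≅ 0, Ȟ^2 ≅ Z/5


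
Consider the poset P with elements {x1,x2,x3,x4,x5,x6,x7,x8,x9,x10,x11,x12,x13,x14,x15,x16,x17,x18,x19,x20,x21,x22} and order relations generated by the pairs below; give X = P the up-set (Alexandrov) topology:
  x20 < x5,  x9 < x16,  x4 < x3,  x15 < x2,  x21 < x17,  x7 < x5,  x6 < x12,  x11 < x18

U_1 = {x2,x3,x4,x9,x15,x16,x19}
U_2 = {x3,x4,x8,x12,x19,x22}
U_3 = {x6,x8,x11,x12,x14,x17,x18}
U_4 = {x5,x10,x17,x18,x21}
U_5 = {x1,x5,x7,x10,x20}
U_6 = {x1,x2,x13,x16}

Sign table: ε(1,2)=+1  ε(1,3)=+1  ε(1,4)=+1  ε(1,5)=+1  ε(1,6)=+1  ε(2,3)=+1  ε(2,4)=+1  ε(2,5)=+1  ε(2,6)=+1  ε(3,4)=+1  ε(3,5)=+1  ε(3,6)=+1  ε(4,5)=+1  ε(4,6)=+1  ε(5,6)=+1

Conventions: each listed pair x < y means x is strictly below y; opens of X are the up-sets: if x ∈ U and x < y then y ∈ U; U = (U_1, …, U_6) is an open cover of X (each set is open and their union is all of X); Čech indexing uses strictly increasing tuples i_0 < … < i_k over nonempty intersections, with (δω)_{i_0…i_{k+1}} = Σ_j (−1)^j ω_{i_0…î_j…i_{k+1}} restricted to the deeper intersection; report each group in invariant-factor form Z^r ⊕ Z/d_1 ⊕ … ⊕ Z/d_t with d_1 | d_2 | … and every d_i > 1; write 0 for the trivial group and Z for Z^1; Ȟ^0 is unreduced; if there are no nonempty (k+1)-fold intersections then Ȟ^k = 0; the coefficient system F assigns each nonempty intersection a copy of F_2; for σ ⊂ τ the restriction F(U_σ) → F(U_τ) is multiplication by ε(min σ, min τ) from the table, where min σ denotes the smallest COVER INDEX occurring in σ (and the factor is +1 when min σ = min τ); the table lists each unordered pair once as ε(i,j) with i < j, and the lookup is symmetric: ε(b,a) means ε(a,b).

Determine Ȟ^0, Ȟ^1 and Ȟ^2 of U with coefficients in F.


Ȟ^0 = Z/2, Ȟ^1 = Z/2, Ȟ^2 = 0

nerve simplices:
  U12={x3,x4,x19} U16={x2,x16} U23={x8,x12} U34={x17,x18} U45={x5,x10} U56={x1}
C dims 6,6; δ0: rk_F2 5
degree 0: 6−5−0 = 1 → Ȟ^0 ≅ Z/2
degree 1: 6−0−5 = 1 → Ȟ^1 ≅ Z/2
degree 2: 0−0−0 = 0 → Ȟ^2 ≅ 0


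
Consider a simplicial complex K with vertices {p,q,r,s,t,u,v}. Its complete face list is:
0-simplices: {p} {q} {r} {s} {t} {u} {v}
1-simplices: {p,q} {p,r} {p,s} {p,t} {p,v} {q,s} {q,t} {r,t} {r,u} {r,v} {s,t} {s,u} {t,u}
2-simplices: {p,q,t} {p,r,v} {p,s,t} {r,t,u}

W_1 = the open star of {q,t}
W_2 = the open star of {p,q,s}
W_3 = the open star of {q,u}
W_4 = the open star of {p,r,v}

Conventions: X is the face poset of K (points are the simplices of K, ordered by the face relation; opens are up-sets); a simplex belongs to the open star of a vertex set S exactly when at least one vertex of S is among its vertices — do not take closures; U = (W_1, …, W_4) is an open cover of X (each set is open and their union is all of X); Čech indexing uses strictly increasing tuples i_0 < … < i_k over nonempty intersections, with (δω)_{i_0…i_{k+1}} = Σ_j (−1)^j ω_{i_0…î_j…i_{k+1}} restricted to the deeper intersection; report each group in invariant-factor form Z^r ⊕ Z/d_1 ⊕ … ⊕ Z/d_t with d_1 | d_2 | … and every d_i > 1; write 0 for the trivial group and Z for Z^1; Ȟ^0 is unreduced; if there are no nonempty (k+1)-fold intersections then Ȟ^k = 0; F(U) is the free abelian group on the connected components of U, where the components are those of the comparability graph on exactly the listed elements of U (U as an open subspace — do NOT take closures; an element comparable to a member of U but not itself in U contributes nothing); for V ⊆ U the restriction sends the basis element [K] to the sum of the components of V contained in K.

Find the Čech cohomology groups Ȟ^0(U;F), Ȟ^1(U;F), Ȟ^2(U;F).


nonempty overlaps:
  W1={{q},{t},{p,q},{p,t},{q,s},{q,t},{r,t},{s,t},{t,u},{p,q,t},{p,s,t},{r,t,u}} W2={{p},{q},{s},{p,q},{p,r},{p,s},{p,t},{p,v},{q,s},{q,t},{s,t},{s,u},{p,q,t},{p,r,v},{p,s,t}} W3={{q},{u},{p,q},{q,s},{q,t},{r,u},{s,u},{t,u},{p,q,t},{r,t,u}} W4={{p},{r},{v},{p,q},{p,r},{p,s},{p,t},{p,v},{r,t},{r,u},{r,v},{p,q,t},{p,r,v},{p,s,t},{r,t,u}}
  W12={{q},{p,q},{p,t},{q,s},{q,t},{s,t},{p,q,t},{p,s,t}} W13={{q},{p,q},{q,s},{q,t},{t,u},{p,q,t},{r,t,u}} W14={{p,q},{p,t},{r,t},{p,q,t},{p,s,t},{r,t,u}} W23={{q},{p,q},{q,s},{q,t},{s,u},{p,q,t}} W24={{p},{p,q},{p,r},{p,s},{p,t},{p,v},{p,q,t},{p,r,v},{p,s,t}} W34={{p,q},{r,u},{p,q,t},{r,t,u}}
  W123={{q},{p,q},{q,s},{q,t},{p,q,t}} W124={{p,q},{p,t},{p,q,t},{p,s,t}} W134={{p,q},{p,q,t},{r,t,u}} W234={{p,q},{p,q,t}}
  W1234={{p,q},{p,q,t}}
components per intersection:
  W1: {{q},{t},{p,q},{p,t},{q,s},{q,t},{r,t},{s,t},{t,u},{p,q,t},{p,s,t},{r,t,u}}
  W2: {{p},{q},{s},{p,q},{p,r},{p,s},{p,t},{p,v},{q,s},{q,t},{s,t},{s,u},{p,q,t},{p,r,v},{p,s,t}}
  W3: {{q},{p,q},{q,s},{q,t},{p,q,t}} {{u},{r,u},{s,u},{t,u},{r,t,u}}
  W4: {{p},{r},{v},{p,q},{p,r},{p,s},{p,t},{p,v},{r,t},{r,u},{r,v},{p,q,t},{p,r,v},{p,s,t},{r,t,u}}
  W12: {{q},{p,q},{p,t},{q,s},{q,t},{s,t},{p,q,t},{p,s,t}}
  W13: {{q},{p,q},{q,s},{q,t},{p,q,t}} {{t,u},{r,t,u}}
  W14: {{p,q},{p,t},{p,q,t},{p,s,t}} {{r,t},{r,t,u}}
  W23: {{q},{p,q},{q,s},{q,t},{p,q,t}} {{s,u}}
  W24: {{p},{p,q},{p,r},{p,s},{p,t},{p,v},{p,q,t},{p,r,v},{p,s,t}}
  W34: {{p,q},{p,q,t}} {{r,u},{r,t,u}}
  W123: {{q},{p,q},{q,s},{q,t},{p,q,t}}
  W124: {{p,q},{p,t},{p,q,t},{p,s,t}}
  W134: {{p,q},{p,q,t}} {{r,t,u}}
  W234: {{p,q},{p,q,t}}
  W1234: {{p,q},{p,q,t}}
C dims 5,10,5,1; δ0: rk 4, SNF 1^4; δ1: rk 4, SNF 1^4; δ2: rk 1, SNF 1^1
degree 0: 5−4−0 = 1 → Ȟ^0 ≅ Z
degree 1: 10−4−4 = 2 → Ȟ^1 ≅ Z^2
degree 2: 5−1−4 = 0 → Ȟ^2 ≅ 0

Ȟ^0 ≅ Z; Ȟ^1 ≅ Z^2; Ȟ^2 ≅ 0
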